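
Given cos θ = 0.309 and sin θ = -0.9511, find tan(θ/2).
tan(θ/2) = sin θ / (1 + cos θ) = -0.7266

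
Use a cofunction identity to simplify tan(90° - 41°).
tan(90° - 41°) = cot(41°)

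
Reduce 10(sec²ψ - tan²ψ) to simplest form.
10(sec²ψ - tan²ψ) = 10 (using Pythagorean identity)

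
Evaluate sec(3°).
sec(3°) = 1.001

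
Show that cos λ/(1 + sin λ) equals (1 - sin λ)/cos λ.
RHS = (1 - sin λ)(1 + sin λ) / (cos λ(1 + sin λ)) = (1 - sin²λ) / (cos λ(1 + sin λ)) = cos²λ / (cos λ(1 + sin λ)) = cos λ/(1 + sin λ) = LHS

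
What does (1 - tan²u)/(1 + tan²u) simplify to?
(1 - tan²u)/(1 + tan²u) = cos(2u) (using Double angle)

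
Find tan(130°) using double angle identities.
tan(130°) = 2 tan 65° / (1 - tan²65°) = -1.192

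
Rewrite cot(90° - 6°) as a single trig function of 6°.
cot(90° - 6°) = tan(6°)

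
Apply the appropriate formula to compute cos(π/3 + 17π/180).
cos(π/3 + 17π/180) = cos π/3 cos 17π/180 - sin π/3 sin 17π/180 = 0.225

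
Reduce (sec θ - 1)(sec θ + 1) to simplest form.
(sec θ - 1)(sec θ + 1) = tan²θ (using Diff. of squares)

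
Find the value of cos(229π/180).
cos(229π/180) = -0.6561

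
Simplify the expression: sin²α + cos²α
sin²α + cos²α = 1 (using Pythagorean identity)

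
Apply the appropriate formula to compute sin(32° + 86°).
sin(32° + 86°) = sin 32° cos 86° + cos 32° sin 86° = 0.8829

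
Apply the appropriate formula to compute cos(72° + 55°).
cos(72° + 55°) = cos 72° cos 55° - sin 72° sin 55° = -0.6018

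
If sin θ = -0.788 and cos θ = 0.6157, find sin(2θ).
sin(2θ) = 2 sin θ cos θ = -0.9703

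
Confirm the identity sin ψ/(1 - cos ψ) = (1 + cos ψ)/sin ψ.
LHS = sin ψ(1 + cos ψ) / ((1 - cos ψ)(1 + cos ψ)) = sin ψ(1 + cos ψ) / (1 - cos²ψ) = sin ψ(1 + cos ψ) / sin²ψ = (1 + cos ψ)/sin ψ = RHS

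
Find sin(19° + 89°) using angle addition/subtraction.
sin(19° + 89°) = sin 19° cos 89° + cos 19° sin 89° = 0.9511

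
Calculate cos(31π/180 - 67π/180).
cos(31π/180 - 67π/180) = cos 31π/180 cos 67π/180 + sin 31π/180 sin 67π/180 = 0.809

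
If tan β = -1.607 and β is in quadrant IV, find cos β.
cos β = 0.5283 (using tan²β + 1 = sec²β)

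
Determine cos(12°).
cos(12°) = 0.9781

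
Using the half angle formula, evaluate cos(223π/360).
cos(223π/360) = -√((1 + cos 223π/180)/2) = -0.3665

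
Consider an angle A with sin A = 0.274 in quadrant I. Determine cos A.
cos A = √(1 - sin²A) = 0.9617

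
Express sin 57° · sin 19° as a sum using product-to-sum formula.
sin 57° sin 19° = (1/2)[cos(57°-19°) - cos(57°+19°)]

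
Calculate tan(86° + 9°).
tan(86° + 9°) = (tan 86° + tan 9°)/(1 - tan 86° tan 9°) = -11.43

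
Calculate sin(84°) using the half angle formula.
sin(84°) = √((1 - cos 168°)/2) = 0.9945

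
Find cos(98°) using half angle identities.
cos(98°) = -√((1 + cos 196°)/2) = -0.1392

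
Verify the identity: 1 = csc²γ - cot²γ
RHS = 1/sin²γ - cos²γ/sin²γ = (1 - cos²γ)/sin²γ = sin²γ/sin²γ = 1 = LHS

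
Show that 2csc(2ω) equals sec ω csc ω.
LHS = 2/sin(2ω) = 2/(2 sin ω cos ω) = 1/(sin ω cos ω) = (1/cos ω)(1/sin ω) = sec ω csc ω = RHS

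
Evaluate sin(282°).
sin(282°) = -0.9781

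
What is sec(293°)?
sec(293°) = 2.559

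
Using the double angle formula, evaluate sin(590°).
sin(590°) = 2 sin 295° cos 295° = -0.766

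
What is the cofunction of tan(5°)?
tan(5°) = cot(90° - 5°) = cot(85°)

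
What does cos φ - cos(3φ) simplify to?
cos φ - cos(3φ) = 2 sin(2φ) sin φ (using Sum-to-product)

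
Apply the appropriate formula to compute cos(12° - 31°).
cos(12° - 31°) = cos 12° cos 31° + sin 12° sin 31° = 0.9455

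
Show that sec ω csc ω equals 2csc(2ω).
RHS = 2/sin(2ω) = 2/(2 sin ω cos ω) = 1/(sin ω cos ω) = (1/cos ω)(1/sin ω) = sec ω csc ω = LHS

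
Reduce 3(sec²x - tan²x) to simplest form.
3(sec²x - tan²x) = 3 (using Pythagorean identity)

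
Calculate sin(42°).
sin(42°) = 0.6691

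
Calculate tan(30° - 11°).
tan(30° - 11°) = (tan 30° - tan 11°)/(1 + tan 30° tan 11°) = 0.3443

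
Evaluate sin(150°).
sin(150°) = 1/2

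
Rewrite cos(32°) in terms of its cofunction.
cos(32°) = sin(90° - 32°) = sin(58°)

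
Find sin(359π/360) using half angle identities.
sin(359π/360) = √((1 - cos 359π/180)/2) = 0.008727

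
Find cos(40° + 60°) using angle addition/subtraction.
cos(40° + 60°) = cos 40° cos 60° - sin 40° sin 60° = -0.1736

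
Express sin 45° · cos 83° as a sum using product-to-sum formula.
sin 45° cos 83° = (1/2)[sin(45°+83°) + sin(45°-83°)]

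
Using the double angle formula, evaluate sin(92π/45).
sin(92π/45) = 2 sin 46π/45 cos 46π/45 = 0.1392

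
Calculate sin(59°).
sin(59°) = 0.8572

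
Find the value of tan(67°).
tan(67°) = 2.356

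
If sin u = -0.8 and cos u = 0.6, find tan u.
tan u = sin u / cos u = -1.333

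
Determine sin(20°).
sin(20°) = 0.342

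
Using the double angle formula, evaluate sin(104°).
sin(104°) = 2 sin 52° cos 52° = 0.9703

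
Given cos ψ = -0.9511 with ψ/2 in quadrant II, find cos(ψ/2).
cos(ψ/2) = ±√((1 + cos ψ)/2); negative since ψ/2 ∈ QII, so cos(ψ/2) = -0.1564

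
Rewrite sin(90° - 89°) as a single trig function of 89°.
sin(90° - 89°) = cos(89°)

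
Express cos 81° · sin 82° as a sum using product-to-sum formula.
cos 81° sin 82° = (1/2)[sin(81°+82°) - sin(81°-82°)]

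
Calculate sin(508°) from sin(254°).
sin(508°) = 2 sin 254° cos 254° = 0.5299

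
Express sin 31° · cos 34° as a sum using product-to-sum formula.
sin 31° cos 34° = (1/2)[sin(31°+34°) + sin(31°-34°)]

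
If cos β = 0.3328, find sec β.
sec β = 1/cos β = 3.005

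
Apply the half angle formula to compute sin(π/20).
sin(π/20) = √((1 - cos π/10)/2) = 0.1564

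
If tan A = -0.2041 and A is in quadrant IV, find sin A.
sin A = -0.2 (using tan²A + 1 = sec²A)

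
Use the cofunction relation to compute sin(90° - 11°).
sin(90° - 11°) = cos(11°) = 0.9816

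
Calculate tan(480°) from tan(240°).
tan(480°) = 2 tan 240° / (1 - tan²240°) = -√3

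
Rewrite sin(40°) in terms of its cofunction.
sin(40°) = cos(90° - 40°) = cos(50°)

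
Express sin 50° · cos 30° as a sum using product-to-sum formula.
sin 50° cos 30° = (1/2)[sin(50°+30°) + sin(50°-30°)]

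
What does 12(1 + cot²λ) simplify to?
12(1 + cot²λ) = 12(csc²λ) (using Pythagorean identity)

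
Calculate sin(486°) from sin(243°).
sin(486°) = 2 sin 243° cos 243° = 0.809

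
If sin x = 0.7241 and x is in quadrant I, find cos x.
cos x = 0.6897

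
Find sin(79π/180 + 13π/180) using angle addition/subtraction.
sin(79π/180 + 13π/180) = sin 79π/180 cos 13π/180 + cos 79π/180 sin 13π/180 = 0.9994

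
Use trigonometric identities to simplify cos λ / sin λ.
cos λ / sin λ = cot λ (using Quotient identity)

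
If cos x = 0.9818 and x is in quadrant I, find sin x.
sin x = 0.1899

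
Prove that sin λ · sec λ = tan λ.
LHS = sin λ · (1/cos λ) = sin λ/cos λ = tan λ = RHS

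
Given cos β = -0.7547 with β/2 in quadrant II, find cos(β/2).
cos(β/2) = ±√((1 + cos β)/2); negative since β/2 ∈ QII, so cos(β/2) = -0.3502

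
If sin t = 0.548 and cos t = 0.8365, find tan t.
tan t = sin t / cos t = 0.6551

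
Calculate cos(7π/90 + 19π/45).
cos(7π/90 + 19π/45) = cos 7π/90 cos 19π/45 - sin 7π/90 sin 19π/45 = 0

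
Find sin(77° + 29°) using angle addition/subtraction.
sin(77° + 29°) = sin 77° cos 29° + cos 77° sin 29° = 0.9613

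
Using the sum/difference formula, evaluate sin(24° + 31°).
sin(24° + 31°) = sin 24° cos 31° + cos 24° sin 31° = 0.8192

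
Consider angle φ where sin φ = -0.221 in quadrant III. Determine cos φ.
cos φ = ±√(1 - sin²φ) = -0.9753 (negative in QIII)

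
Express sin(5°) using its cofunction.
sin(5°) = cos(90° - 5°) = cos(85°)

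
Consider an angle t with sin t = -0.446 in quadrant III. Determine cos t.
cos t = ±√(1 - sin²t) = -0.895 (negative in QIII)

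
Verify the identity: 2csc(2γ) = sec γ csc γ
LHS = 2/sin(2γ) = 2/(2 sin γ cos γ) = 1/(sin γ cos γ) = (1/cos γ)(1/sin γ) = sec γ csc γ = RHS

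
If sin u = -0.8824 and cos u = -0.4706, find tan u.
tan u = sin u / cos u = 1.875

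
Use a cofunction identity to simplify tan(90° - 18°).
tan(90° - 18°) = cot(18°)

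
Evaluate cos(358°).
cos(358°) = 0.9994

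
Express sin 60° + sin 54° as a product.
sin 60° + sin 54° = 2 sin(57°) cos(3°)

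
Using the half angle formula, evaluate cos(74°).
cos(74°) = √((1 + cos 148°)/2) = 0.2756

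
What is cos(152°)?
cos(152°) = -0.8829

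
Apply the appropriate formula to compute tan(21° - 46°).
tan(21° - 46°) = (tan 21° - tan 46°)/(1 + tan 21° tan 46°) = -0.4663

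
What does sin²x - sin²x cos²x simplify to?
sin²x - sin²x cos²x = sin⁴x (using Factoring)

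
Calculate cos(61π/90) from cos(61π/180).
cos(61π/90) = cos²61π/180 - sin²61π/180 = -0.5299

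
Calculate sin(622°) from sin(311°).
sin(622°) = 2 sin 311° cos 311° = -0.9903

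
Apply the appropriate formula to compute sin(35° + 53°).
sin(35° + 53°) = sin 35° cos 53° + cos 35° sin 53° = 0.9994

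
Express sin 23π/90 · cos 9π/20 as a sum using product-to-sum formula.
sin 23π/90 cos 9π/20 = (1/2)[sin(23π/90+9π/20) + sin(23π/90-9π/20)]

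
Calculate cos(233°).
cos(233°) = -0.6018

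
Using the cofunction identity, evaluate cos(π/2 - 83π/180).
cos(π/2 - 83π/180) = sin(83π/180) = 0.9925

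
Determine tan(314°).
tan(314°) = -1.036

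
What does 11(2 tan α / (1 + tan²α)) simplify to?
11(2 tan α / (1 + tan²α)) = 11(sin(2α)) (using Double angle)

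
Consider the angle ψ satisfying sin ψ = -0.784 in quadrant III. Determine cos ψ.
cos ψ = ±√(1 - sin²ψ) = -0.6208 (negative in QIII)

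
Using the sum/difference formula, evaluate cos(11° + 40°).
cos(11° + 40°) = cos 11° cos 40° - sin 11° sin 40° = 0.6293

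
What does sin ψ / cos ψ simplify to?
sin ψ / cos ψ = tan ψ (using Quotient identity)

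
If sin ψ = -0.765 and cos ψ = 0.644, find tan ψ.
tan ψ = sin ψ / cos ψ = -1.188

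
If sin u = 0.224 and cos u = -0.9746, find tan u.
tan u = sin u / cos u = -0.2298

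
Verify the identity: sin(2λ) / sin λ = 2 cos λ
LHS = 2 sin λ cos λ / sin λ = 2 cos λ = RHS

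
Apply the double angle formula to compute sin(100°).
sin(100°) = 2 sin 50° cos 50° = 0.9848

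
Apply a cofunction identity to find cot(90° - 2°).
cot(90° - 2°) = tan(2°) = 0.03492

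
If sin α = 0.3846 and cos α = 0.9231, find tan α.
tan α = sin α / cos α = 0.4166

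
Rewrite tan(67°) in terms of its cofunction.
tan(67°) = cot(90° - 67°) = cot(23°)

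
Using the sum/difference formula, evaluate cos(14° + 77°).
cos(14° + 77°) = cos 14° cos 77° - sin 14° sin 77° = -0.01745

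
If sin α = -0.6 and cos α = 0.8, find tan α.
tan α = sin α / cos α = -0.75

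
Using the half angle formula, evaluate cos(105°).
cos(105°) = -√((1 + cos 210°)/2) = -(√6-√2)/4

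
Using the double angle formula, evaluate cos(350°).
cos(350°) = cos²175° - sin²175° = 0.9848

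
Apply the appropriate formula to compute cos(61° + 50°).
cos(61° + 50°) = cos 61° cos 50° - sin 61° sin 50° = -0.3584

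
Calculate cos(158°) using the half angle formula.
cos(158°) = -√((1 + cos 316°)/2) = -0.9272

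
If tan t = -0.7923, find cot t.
cot t = 1/tan t = -1.262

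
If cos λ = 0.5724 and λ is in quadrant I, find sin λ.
sin λ = 0.82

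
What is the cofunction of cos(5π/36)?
cos(5π/36) = sin(π/2 - 5π/36) = sin(13π/36)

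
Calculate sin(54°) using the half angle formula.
sin(54°) = √((1 - cos 108°)/2) = 0.809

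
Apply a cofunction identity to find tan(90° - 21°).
tan(90° - 21°) = cot(21°) = 2.605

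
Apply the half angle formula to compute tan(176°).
tan(176°) = sin 352° / (1 + cos 352°) = -0.06993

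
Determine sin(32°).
sin(32°) = 0.5299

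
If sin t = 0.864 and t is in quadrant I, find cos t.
cos t = 0.5035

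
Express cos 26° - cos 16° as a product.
cos 26° - cos 16° = -2 sin(21°) sin(5°)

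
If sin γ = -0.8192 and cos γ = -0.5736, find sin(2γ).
sin(2γ) = 2 sin γ cos γ = 0.9398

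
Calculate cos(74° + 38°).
cos(74° + 38°) = cos 74° cos 38° - sin 74° sin 38° = -0.3746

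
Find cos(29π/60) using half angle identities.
cos(29π/60) = √((1 + cos 29π/30)/2) = 0.05234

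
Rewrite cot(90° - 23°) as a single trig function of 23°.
cot(90° - 23°) = tan(23°)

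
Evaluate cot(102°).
cot(102°) = -0.2126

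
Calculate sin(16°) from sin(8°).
sin(16°) = 2 sin 8° cos 8° = 0.2756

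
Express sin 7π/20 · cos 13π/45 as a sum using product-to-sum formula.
sin 7π/20 cos 13π/45 = (1/2)[sin(7π/20+13π/45) + sin(7π/20-13π/45)]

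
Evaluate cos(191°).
cos(191°) = -0.9816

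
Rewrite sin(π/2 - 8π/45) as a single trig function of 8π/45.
sin(π/2 - 8π/45) = cos(8π/45)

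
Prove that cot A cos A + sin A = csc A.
LHS = cos²A/sin A + sin A = (cos²A + sin²A)/sin A = 1/sin A = csc A = RHS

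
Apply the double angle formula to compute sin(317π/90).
sin(317π/90) = 2 sin 317π/180 cos 317π/180 = -0.9976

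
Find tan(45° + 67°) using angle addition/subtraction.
tan(45° + 67°) = (tan 45° + tan 67°)/(1 - tan 45° tan 67°) = -2.475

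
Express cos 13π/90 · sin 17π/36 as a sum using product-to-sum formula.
cos 13π/90 sin 17π/36 = (1/2)[sin(13π/90+17π/36) - sin(13π/90-17π/36)]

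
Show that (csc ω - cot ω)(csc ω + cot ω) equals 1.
LHS = csc²ω - cot²ω = (1 + cot²ω) - cot²ω = 1 = RHS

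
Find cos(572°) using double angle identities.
cos(572°) = cos²286° - sin²286° = -0.848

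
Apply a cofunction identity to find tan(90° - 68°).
tan(90° - 68°) = cot(68°) = 0.404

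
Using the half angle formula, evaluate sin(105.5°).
sin(105.5°) = √((1 - cos 211°)/2) = 0.9636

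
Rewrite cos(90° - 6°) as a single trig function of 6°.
cos(90° - 6°) = sin(6°)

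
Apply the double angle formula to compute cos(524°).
cos(524°) = cos²262° - sin²262° = -0.9613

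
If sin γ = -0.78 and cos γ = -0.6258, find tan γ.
tan γ = sin γ / cos γ = 1.246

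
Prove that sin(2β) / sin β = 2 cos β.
LHS = 2 sin β cos β / sin β = 2 cos β = RHS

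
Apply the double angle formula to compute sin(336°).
sin(336°) = 2 sin 168° cos 168° = -0.4067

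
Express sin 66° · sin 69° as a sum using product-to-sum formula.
sin 66° sin 69° = (1/2)[cos(66°-69°) - cos(66°+69°)]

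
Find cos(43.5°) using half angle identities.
cos(43.5°) = √((1 + cos 87°)/2) = 0.7254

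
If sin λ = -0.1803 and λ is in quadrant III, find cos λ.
cos λ = -0.9836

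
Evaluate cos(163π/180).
cos(163π/180) = -0.9563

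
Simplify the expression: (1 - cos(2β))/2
(1 - cos(2β))/2 = sin²β (using Power reduction)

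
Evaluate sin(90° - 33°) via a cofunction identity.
sin(90° - 33°) = cos(33°) = 0.8387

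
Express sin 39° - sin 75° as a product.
sin 39° - sin 75° = 2 cos(57°) sin(-18°)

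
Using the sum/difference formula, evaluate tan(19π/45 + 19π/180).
tan(19π/45 + 19π/180) = (tan 19π/45 + tan 19π/180)/(1 - tan 19π/45 tan 19π/180) = -11.43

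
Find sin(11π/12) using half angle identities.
sin(11π/12) = √((1 - cos 11π/6)/2) = (√6-√2)/4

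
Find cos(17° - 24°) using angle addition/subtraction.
cos(17° - 24°) = cos 17° cos 24° + sin 17° sin 24° = 0.9925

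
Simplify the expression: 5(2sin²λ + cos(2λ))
5(2sin²λ + cos(2λ)) = 5 (using Double angle)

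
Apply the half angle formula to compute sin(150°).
sin(150°) = √((1 - cos 300°)/2) = 1/2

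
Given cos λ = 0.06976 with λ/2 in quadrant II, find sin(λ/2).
sin(λ/2) = ±√((1 - cos λ)/2); positive since λ/2 ∈ QII, so sin(λ/2) = 0.682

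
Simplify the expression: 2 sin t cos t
2 sin t cos t = sin(2t) (using Double angle)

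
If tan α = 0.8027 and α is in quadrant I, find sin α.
sin α = 0.626 (using tan²α + 1 = sec²α)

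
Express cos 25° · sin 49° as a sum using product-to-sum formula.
cos 25° sin 49° = (1/2)[sin(25°+49°) - sin(25°-49°)]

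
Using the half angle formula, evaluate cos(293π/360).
cos(293π/360) = -√((1 + cos 293π/180)/2) = -0.8339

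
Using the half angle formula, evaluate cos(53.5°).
cos(53.5°) = √((1 + cos 107°)/2) = 0.5948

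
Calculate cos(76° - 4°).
cos(76° - 4°) = cos 76° cos 4° + sin 76° sin 4° = 0.309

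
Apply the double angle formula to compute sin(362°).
sin(362°) = 2 sin 181° cos 181° = 0.0349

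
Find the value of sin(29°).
sin(29°) = 0.4848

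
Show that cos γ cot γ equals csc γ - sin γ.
RHS = 1/sin γ - sin γ = (1 - sin²γ)/sin γ = cos²γ/sin γ = cos γ · (cos γ/sin γ) = cos γ cot γ = LHS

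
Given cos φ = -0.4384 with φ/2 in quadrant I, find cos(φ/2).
cos(φ/2) = ±√((1 + cos φ)/2); positive since φ/2 ∈ QI, so cos(φ/2) = 0.5299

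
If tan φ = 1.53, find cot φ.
cot φ = 1/tan φ = 0.6536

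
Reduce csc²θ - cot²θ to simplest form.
csc²θ - cot²θ = 1 (using Pythagorean identity)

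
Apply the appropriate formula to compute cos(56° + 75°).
cos(56° + 75°) = cos 56° cos 75° - sin 56° sin 75° = -0.6561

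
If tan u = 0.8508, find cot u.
cot u = 1/tan u = 1.175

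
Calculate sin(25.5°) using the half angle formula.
sin(25.5°) = √((1 - cos 51°)/2) = 0.4305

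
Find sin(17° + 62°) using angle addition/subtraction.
sin(17° + 62°) = sin 17° cos 62° + cos 17° sin 62° = 0.9816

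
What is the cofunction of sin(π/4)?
sin(π/4) = cos(π/2 - π/4) = cos(π/4)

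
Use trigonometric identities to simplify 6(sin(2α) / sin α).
6(sin(2α) / sin α) = 6(2 cos α) (using Double angle)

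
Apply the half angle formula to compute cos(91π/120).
cos(91π/120) = -√((1 + cos 91π/60)/2) = -0.7254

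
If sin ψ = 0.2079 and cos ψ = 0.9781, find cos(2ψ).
cos(2ψ) = cos²ψ - sin²ψ = 0.9135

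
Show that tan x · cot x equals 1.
LHS = (sin x/cos x) · (cos x/sin x) = 1 = RHS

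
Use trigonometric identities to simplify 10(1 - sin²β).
10(1 - sin²β) = 10(cos²β) (using Pythagorean identity)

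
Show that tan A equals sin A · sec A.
RHS = sin A · (1/cos A) = sin A/cos A = tan A = LHS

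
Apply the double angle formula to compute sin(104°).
sin(104°) = 2 sin 52° cos 52° = 0.9703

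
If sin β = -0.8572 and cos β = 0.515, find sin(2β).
sin(2β) = 2 sin β cos β = -0.8829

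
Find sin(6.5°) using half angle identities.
sin(6.5°) = √((1 - cos 13°)/2) = 0.1132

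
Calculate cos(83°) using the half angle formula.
cos(83°) = √((1 + cos 166°)/2) = 0.1219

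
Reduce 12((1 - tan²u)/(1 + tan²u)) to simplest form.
12((1 - tan²u)/(1 + tan²u)) = 12(cos(2u)) (using Double angle)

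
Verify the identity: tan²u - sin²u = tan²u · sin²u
LHS = sin²u/cos²u - sin²u = sin²u(1/cos²u - 1) = sin²u · (1 - cos²u)/cos²u = sin²u · sin²u/cos²u = sin²u · tan²u = RHS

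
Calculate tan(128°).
tan(128°) = -1.28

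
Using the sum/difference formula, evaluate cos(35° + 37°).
cos(35° + 37°) = cos 35° cos 37° - sin 35° sin 37° = 0.309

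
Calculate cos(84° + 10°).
cos(84° + 10°) = cos 84° cos 10° - sin 84° sin 10° = -0.06976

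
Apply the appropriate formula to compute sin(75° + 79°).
sin(75° + 79°) = sin 75° cos 79° + cos 75° sin 79° = 0.4384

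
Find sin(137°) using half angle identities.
sin(137°) = √((1 - cos 274°)/2) = 0.682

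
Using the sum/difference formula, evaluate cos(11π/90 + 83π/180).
cos(11π/90 + 83π/180) = cos 11π/90 cos 83π/180 - sin 11π/90 sin 83π/180 = -(√6-√2)/4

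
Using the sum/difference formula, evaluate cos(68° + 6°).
cos(68° + 6°) = cos 68° cos 6° - sin 68° sin 6° = 0.2756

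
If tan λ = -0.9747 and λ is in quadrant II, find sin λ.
sin λ = 0.698 (using tan²λ + 1 = sec²λ)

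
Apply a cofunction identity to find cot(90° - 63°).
cot(90° - 63°) = tan(63°) = 1.963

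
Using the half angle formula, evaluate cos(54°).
cos(54°) = √((1 + cos 108°)/2) = 0.5878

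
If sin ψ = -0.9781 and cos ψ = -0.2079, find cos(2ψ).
cos(2ψ) = cos²ψ - sin²ψ = -0.9135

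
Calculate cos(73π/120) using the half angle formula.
cos(73π/120) = -√((1 + cos 73π/60)/2) = -0.3338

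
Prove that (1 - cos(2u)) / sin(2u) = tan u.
LHS = 2sin²u / (2 sin u cos u) = sin u/cos u = tan u = RHS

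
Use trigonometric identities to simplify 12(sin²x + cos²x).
12(sin²x + cos²x) = 12 (using Pythagorean identity)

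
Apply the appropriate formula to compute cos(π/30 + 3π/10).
cos(π/30 + 3π/10) = cos π/30 cos 3π/10 - sin π/30 sin 3π/10 = 1/2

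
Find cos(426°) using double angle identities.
cos(426°) = 2cos²213° - 1 = 0.4067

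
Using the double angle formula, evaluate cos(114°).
cos(114°) = cos²57° - sin²57° = -0.4067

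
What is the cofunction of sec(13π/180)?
sec(13π/180) = csc(π/2 - 13π/180) = csc(77π/180)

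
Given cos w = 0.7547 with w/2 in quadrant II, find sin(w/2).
sin(w/2) = ±√((1 - cos w)/2); positive since w/2 ∈ QII, so sin(w/2) = 0.3502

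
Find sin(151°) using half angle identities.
sin(151°) = √((1 - cos 302°)/2) = 0.4848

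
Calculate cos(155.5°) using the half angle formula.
cos(155.5°) = -√((1 + cos 311°)/2) = -0.91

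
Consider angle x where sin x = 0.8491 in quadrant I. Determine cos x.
cos x = √(1 - sin²x) = 0.5282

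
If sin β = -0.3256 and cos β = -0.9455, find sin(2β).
sin(2β) = 2 sin β cos β = 0.6157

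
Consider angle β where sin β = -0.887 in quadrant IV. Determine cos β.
cos β = √(1 - sin²β) = 0.4618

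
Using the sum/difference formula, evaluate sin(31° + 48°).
sin(31° + 48°) = sin 31° cos 48° + cos 31° sin 48° = 0.9816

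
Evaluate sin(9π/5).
sin(9π/5) = -0.5878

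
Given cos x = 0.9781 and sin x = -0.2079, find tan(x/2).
tan(x/2) = sin x / (1 + cos x) = -0.1051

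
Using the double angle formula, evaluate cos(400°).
cos(400°) = cos²200° - sin²200° = 0.766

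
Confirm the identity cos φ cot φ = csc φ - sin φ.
RHS = 1/sin φ - sin φ = (1 - sin²φ)/sin φ = cos²φ/sin φ = cos φ · (cos φ/sin φ) = cos φ cot φ = LHS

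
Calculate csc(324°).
csc(324°) = -1.701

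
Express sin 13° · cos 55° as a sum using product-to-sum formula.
sin 13° cos 55° = (1/2)[sin(13°+55°) + sin(13°-55°)]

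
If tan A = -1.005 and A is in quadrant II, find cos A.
cos A = -0.7053 (using tan²A + 1 = sec²A)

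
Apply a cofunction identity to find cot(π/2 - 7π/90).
cot(π/2 - 7π/90) = tan(7π/90) = 0.2493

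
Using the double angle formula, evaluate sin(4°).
sin(4°) = 2 sin 2° cos 2° = 0.06976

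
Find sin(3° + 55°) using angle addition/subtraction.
sin(3° + 55°) = sin 3° cos 55° + cos 3° sin 55° = 0.848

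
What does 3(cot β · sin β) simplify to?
3(cot β · sin β) = 3(cos β) (using Quotient identity)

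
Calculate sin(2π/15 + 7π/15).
sin(2π/15 + 7π/15) = sin 2π/15 cos 7π/15 + cos 2π/15 sin 7π/15 = 0.9511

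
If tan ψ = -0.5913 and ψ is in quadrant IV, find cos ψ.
cos ψ = 0.8608 (using tan²ψ + 1 = sec²ψ)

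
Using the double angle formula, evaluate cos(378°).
cos(378°) = 1 - 2sin²189° = 0.9511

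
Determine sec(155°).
sec(155°) = -1.103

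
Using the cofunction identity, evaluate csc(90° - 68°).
csc(90° - 68°) = sec(68°) = 2.669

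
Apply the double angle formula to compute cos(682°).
cos(682°) = cos²341° - sin²341° = 0.788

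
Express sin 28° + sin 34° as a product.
sin 28° + sin 34° = 2 sin(31°) cos(-3°)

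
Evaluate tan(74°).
tan(74°) = 3.487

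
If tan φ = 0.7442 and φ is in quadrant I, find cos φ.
cos φ = 0.8022 (using tan²φ + 1 = sec²φ)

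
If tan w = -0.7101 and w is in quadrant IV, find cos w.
cos w = 0.8153 (using tan²w + 1 = sec²w)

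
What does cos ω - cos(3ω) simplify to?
cos ω - cos(3ω) = 2 sin(2ω) sin ω (using Sum-to-product)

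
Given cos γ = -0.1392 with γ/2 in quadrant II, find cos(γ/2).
cos(γ/2) = ±√((1 + cos γ)/2); negative since γ/2 ∈ QII, so cos(γ/2) = -0.656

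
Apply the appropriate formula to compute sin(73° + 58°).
sin(73° + 58°) = sin 73° cos 58° + cos 73° sin 58° = 0.7547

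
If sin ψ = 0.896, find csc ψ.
csc ψ = 1/sin ψ = 1.116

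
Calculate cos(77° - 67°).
cos(77° - 67°) = cos 77° cos 67° + sin 77° sin 67° = 0.9848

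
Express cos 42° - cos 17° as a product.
cos 42° - cos 17° = -2 sin(29.5°) sin(12.5°)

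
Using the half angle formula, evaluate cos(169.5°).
cos(169.5°) = -√((1 + cos 339°)/2) = -0.9833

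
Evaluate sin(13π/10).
sin(13π/10) = -0.809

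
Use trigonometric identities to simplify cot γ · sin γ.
cot γ · sin γ = cos γ (using Quotient identity)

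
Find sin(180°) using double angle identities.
sin(180°) = 2 sin 90° cos 90° = 0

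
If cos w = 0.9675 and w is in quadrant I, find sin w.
sin w = 0.2529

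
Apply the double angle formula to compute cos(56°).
cos(56°) = cos²28° - sin²28° = 0.5592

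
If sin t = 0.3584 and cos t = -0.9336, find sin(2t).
sin(2t) = 2 sin t cos t = -0.6692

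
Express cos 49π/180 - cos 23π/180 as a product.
cos 49π/180 - cos 23π/180 = -2 sin(π/5) sin(13π/180)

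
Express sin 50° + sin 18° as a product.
sin 50° + sin 18° = 2 sin(34°) cos(16°)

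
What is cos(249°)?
cos(249°) = -0.3584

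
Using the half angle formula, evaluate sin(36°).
sin(36°) = √((1 - cos 72°)/2) = 0.5878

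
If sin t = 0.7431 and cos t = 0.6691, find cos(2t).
cos(2t) = cos²t - sin²t = -0.1045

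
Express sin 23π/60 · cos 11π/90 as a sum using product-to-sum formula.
sin 23π/60 cos 11π/90 = (1/2)[sin(23π/60+11π/90) + sin(23π/60-11π/90)]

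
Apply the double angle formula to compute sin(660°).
sin(660°) = 2 sin 330° cos 330° = -√3/2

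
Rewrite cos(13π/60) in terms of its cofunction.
cos(13π/60) = sin(π/2 - 13π/60) = sin(17π/60)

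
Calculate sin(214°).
sin(214°) = -0.5592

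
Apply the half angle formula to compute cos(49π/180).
cos(49π/180) = √((1 + cos 49π/90)/2) = 0.6561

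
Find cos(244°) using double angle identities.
cos(244°) = cos²122° - sin²122° = -0.4384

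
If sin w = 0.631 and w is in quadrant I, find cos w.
cos w = 0.7758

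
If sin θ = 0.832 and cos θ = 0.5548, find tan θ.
tan θ = sin θ / cos θ = 1.5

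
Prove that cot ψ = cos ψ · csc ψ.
RHS = cos ψ · (1/sin ψ) = cos ψ/sin ψ = cot ψ = LHS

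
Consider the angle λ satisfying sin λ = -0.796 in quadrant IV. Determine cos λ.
cos λ = √(1 - sin²λ) = 0.6053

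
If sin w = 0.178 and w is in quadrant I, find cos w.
cos w = 0.984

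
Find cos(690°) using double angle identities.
cos(690°) = 2cos²345° - 1 = √3/2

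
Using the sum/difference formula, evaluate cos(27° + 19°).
cos(27° + 19°) = cos 27° cos 19° - sin 27° sin 19° = 0.6947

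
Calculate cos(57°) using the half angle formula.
cos(57°) = √((1 + cos 114°)/2) = 0.5446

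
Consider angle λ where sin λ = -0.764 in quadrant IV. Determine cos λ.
cos λ = √(1 - sin²λ) = 0.6452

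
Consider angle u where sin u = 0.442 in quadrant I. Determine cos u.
cos u = √(1 - sin²u) = 0.897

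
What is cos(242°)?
cos(242°) = -0.4695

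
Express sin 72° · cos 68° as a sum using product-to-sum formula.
sin 72° cos 68° = (1/2)[sin(72°+68°) + sin(72°-68°)]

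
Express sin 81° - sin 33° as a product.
sin 81° - sin 33° = 2 cos(57°) sin(24°)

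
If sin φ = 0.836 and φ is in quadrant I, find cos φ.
cos φ = 0.5487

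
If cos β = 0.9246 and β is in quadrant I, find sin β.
sin β = 0.3809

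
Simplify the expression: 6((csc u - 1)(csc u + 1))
6((csc u - 1)(csc u + 1)) = 6(cot²u) (using Diff. of squares)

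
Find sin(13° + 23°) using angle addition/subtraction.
sin(13° + 23°) = sin 13° cos 23° + cos 13° sin 23° = 0.5878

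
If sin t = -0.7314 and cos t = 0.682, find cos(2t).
cos(2t) = cos²t - sin²t = -0.06982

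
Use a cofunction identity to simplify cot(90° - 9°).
cot(90° - 9°) = tan(9°)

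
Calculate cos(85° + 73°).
cos(85° + 73°) = cos 85° cos 73° - sin 85° sin 73° = -0.9272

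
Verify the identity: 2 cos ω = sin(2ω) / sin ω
RHS = 2 sin ω cos ω / sin ω = 2 cos ω = LHS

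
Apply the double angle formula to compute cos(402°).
cos(402°) = cos²201° - sin²201° = 0.7431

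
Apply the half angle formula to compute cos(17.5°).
cos(17.5°) = √((1 + cos 35°)/2) = 0.9537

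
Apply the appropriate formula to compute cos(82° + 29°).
cos(82° + 29°) = cos 82° cos 29° - sin 82° sin 29° = -0.3584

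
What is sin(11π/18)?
sin(11π/18) = 0.9397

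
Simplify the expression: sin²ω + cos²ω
sin²ω + cos²ω = 1 (using Pythagorean identity)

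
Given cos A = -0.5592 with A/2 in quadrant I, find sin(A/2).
sin(A/2) = ±√((1 - cos A)/2); positive since A/2 ∈ QI, so sin(A/2) = 0.8829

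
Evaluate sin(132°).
sin(132°) = 0.7431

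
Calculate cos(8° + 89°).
cos(8° + 89°) = cos 8° cos 89° - sin 8° sin 89° = -0.1219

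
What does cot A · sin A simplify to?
cot A · sin A = cos A (using Quotient identity)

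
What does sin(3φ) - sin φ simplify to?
sin(3φ) - sin φ = 2 cos(2φ) sin φ (using Sum-to-product)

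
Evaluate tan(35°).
tan(35°) = 0.7002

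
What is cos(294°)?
cos(294°) = 0.4067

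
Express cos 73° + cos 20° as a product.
cos 73° + cos 20° = 2 cos(46.5°) cos(26.5°)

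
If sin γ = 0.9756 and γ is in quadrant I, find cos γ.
cos γ = 0.2196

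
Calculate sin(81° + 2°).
sin(81° + 2°) = sin 81° cos 2° + cos 81° sin 2° = 0.9925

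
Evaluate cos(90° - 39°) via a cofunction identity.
cos(90° - 39°) = sin(39°) = 0.6293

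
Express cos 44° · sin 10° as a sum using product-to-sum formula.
cos 44° sin 10° = (1/2)[sin(44°+10°) - sin(44°-10°)]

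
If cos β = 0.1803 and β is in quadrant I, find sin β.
sin β = 0.9836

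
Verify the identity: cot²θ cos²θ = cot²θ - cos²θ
RHS = cos²θ/sin²θ - cos²θ = cos²θ(1/sin²θ - 1) = cos²θ · (1 - sin²θ)/sin²θ = cos²θ · cos²θ/sin²θ = cos²θ · cot²θ = LHS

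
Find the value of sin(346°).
sin(346°) = -0.2419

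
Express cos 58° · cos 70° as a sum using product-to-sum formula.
cos 58° cos 70° = (1/2)[cos(58°-70°) + cos(58°+70°)]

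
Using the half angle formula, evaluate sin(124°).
sin(124°) = √((1 - cos 248°)/2) = 0.829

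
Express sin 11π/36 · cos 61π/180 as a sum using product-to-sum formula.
sin 11π/36 cos 61π/180 = (1/2)[sin(11π/36+61π/180) + sin(11π/36-61π/180)]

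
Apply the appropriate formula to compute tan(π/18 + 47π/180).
tan(π/18 + 47π/180) = (tan π/18 + tan 47π/180)/(1 - tan π/18 tan 47π/180) = 1.54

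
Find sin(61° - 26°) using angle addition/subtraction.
sin(61° - 26°) = sin 61° cos 26° - cos 61° sin 26° = 0.5736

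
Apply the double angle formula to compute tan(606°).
tan(606°) = 2 tan 303° / (1 - tan²303°) = 2.246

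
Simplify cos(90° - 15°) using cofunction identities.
cos(90° - 15°) = sin(15°)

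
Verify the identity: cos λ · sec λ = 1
LHS = cos λ · (1/cos λ) = 1 = RHS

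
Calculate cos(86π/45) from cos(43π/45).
cos(86π/45) = cos²43π/45 - sin²43π/45 = 0.9613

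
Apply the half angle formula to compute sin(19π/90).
sin(19π/90) = √((1 - cos 19π/45)/2) = 0.6157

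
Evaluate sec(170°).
sec(170°) = -1.015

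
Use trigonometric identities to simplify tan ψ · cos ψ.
tan ψ · cos ψ = sin ψ (using Quotient identity)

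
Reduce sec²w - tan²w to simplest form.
sec²w - tan²w = 1 (using Pythagorean identity)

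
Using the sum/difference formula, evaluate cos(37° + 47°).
cos(37° + 47°) = cos 37° cos 47° - sin 37° sin 47° = 0.1045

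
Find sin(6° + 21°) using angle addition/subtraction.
sin(6° + 21°) = sin 6° cos 21° + cos 6° sin 21° = 0.454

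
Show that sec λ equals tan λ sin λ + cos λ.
RHS = sin²λ/cos λ + cos λ = (sin²λ + cos²λ)/cos λ = 1/cos λ = sec λ = LHS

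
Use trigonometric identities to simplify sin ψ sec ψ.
sin ψ sec ψ = tan ψ (using Reciprocal + quotient)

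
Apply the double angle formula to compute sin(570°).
sin(570°) = 2 sin 285° cos 285° = -1/2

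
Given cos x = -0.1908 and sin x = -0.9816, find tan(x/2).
tan(x/2) = sin x / (1 + cos x) = -1.213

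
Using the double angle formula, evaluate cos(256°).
cos(256°) = cos²128° - sin²128° = -0.2419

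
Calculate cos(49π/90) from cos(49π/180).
cos(49π/90) = cos²49π/180 - sin²49π/180 = -0.1392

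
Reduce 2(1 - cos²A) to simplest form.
2(1 - cos²A) = 2(sin²A) (using Pythagorean identity)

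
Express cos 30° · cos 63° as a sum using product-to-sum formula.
cos 30° cos 63° = (1/2)[cos(30°-63°) + cos(30°+63°)]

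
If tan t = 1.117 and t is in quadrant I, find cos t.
cos t = 0.667 (using tan²t + 1 = sec²t)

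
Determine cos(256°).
cos(256°) = -0.2419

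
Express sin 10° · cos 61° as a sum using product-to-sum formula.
sin 10° cos 61° = (1/2)[sin(10°+61°) + sin(10°-61°)]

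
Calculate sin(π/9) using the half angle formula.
sin(π/9) = √((1 - cos 2π/9)/2) = 0.342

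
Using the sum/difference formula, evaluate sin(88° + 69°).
sin(88° + 69°) = sin 88° cos 69° + cos 88° sin 69° = 0.3907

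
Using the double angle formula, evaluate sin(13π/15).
sin(13π/15) = 2 sin 13π/30 cos 13π/30 = 0.4067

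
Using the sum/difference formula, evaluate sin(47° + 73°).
sin(47° + 73°) = sin 47° cos 73° + cos 47° sin 73° = √3/2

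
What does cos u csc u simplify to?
cos u csc u = cot u (using Reciprocal + quotient)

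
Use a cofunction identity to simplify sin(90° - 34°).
sin(90° - 34°) = cos(34°)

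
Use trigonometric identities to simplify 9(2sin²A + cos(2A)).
9(2sin²A + cos(2A)) = 9 (using Double angle)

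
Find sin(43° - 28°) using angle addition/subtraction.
sin(43° - 28°) = sin 43° cos 28° - cos 43° sin 28° = (√6-√2)/4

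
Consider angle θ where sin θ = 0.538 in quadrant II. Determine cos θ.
cos θ = ±√(1 - sin²θ) = -0.8429 (negative in QII)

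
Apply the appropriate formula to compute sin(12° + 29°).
sin(12° + 29°) = sin 12° cos 29° + cos 12° sin 29° = 0.6561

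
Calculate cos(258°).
cos(258°) = -0.2079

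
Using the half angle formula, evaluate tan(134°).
tan(134°) = sin 268° / (1 + cos 268°) = -1.036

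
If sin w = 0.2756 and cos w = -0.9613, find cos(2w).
cos(2w) = cos²w - sin²w = 0.8481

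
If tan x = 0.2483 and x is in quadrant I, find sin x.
sin x = 0.241 (using tan²x + 1 = sec²x)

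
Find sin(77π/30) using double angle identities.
sin(77π/30) = 2 sin 77π/60 cos 77π/60 = 0.9781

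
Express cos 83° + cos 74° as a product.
cos 83° + cos 74° = 2 cos(78.5°) cos(4.5°)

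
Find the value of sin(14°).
sin(14°) = 0.2419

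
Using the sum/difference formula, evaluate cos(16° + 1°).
cos(16° + 1°) = cos 16° cos 1° - sin 16° sin 1° = 0.9563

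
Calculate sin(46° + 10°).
sin(46° + 10°) = sin 46° cos 10° + cos 46° sin 10° = 0.829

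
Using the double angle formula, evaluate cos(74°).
cos(74°) = cos²37° - sin²37° = 0.2756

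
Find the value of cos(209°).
cos(209°) = -0.8746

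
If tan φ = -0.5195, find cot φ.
cot φ = 1/tan φ = -1.925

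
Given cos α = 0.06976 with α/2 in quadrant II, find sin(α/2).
sin(α/2) = ±√((1 - cos α)/2); positive since α/2 ∈ QII, so sin(α/2) = 0.682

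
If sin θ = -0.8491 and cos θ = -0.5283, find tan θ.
tan θ = sin θ / cos θ = 1.607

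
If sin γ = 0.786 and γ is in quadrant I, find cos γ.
cos γ = 0.6182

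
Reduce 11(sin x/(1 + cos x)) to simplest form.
11(sin x/(1 + cos x)) = 11(tan(x/2)) (using Half angle)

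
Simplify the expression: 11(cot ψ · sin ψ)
11(cot ψ · sin ψ) = 11(cos ψ) (using Quotient identity)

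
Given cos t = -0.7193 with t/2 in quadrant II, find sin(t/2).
sin(t/2) = ±√((1 - cos t)/2); positive since t/2 ∈ QII, so sin(t/2) = 0.9272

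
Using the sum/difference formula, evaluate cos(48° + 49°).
cos(48° + 49°) = cos 48° cos 49° - sin 48° sin 49° = -0.1219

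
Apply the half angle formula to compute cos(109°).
cos(109°) = -√((1 + cos 218°)/2) = -0.3256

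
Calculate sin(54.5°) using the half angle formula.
sin(54.5°) = √((1 - cos 109°)/2) = 0.8141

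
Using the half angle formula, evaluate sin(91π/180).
sin(91π/180) = √((1 - cos 91π/90)/2) = 0.9998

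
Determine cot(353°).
cot(353°) = -8.144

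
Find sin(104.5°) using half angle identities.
sin(104.5°) = √((1 - cos 209°)/2) = 0.9681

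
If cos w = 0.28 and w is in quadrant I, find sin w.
sin w = 0.96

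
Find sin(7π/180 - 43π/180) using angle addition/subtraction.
sin(7π/180 - 43π/180) = sin 7π/180 cos 43π/180 - cos 7π/180 sin 43π/180 = -0.5878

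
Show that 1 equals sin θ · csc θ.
RHS = sin θ · (1/sin θ) = 1 = LHS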